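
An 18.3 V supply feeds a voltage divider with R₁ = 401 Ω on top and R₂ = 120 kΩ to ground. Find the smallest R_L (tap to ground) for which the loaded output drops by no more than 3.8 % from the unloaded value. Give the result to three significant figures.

R_L(min) ≈ 10.1 kΩ

Output resistance R_th = R₁‖R₂ = (401 × 120000)/120400 = 399.7 Ω.
The fractional drop is R_th/(R_th + R_L); requiring this ≤ 0.0380 gives R_L ≥ R_th(1/0.0380 − 1) = 399.7 × 25.32 = 10.1 kΩ.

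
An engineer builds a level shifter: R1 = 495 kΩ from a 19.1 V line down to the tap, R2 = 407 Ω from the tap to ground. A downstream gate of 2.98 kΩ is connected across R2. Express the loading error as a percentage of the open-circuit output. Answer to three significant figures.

12.0 %

The divider's output (Thévenin) resistance is R1‖R2 = 406.7 Ω.
Fractional drop under load = R_th/(R_th + R_L) = 406.7 / (406.7 + 2980) = 0.1201.
So the output falls by 12.0 %.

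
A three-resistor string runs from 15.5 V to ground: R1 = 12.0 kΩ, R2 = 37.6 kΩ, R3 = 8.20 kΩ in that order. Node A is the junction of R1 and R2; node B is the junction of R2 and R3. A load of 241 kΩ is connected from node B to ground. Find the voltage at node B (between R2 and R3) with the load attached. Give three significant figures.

V ≈ 2.14 V

At node B, R3 is in parallel with the load: R3‖R_L = 7.930 kΩ.
Below node A the resistance is R2 + (R3‖R_L) = 45.53 kΩ, so V_A = 15.5 × 45.53/57.53 = 12.27 V.
Then V_B = V_A × (R3‖R_L)/(R2 + R3‖R_L) = 12.27 × 7.930/45.53 = 2.14 V.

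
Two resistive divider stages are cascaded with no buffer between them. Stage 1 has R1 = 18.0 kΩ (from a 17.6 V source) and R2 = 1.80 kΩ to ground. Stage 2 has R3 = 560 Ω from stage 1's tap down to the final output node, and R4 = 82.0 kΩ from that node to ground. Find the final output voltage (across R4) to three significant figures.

Stage 2 presents R3+R4 = 82560 Ω as a load on stage 1's tap.
Stage 1's lower leg becomes R2‖(R3+R4) = 1762 Ω, so V_mid = 17.6 × 1762/19760 = 1.569 V.
Stage 2 is itself unloaded: V_out = V_mid × R4/(R3+R4) = 1.569 × 82000/82560 = 1.56 V.

V_out ≈ 1.56 V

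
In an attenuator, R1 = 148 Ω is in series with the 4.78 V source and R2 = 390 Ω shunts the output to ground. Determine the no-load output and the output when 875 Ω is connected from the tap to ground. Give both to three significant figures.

Unloaded: 3.47 V; loaded: 3.09 V

Open-circuit: V = 4.78 × 390/(148 + 390) = 3.47 V.
With the load, R2 becomes R2‖R_L = 269.8 Ω, so V = 4.78 × 269.8/417.8 = 3.09 V.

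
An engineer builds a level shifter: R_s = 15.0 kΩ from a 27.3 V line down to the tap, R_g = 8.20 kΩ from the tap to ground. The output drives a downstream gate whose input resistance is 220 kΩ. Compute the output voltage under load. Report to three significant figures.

The load sits in parallel with R_g: R_g‖R_L = (8.20 × 220) / (8.20 + 220) = 7.905 kΩ.
V_out = 27.3 × 7.905 / (15.0 + 7.905) = 27.3 × 7.905/22.91 = 9.42 V.

V_out ≈ 9.42 V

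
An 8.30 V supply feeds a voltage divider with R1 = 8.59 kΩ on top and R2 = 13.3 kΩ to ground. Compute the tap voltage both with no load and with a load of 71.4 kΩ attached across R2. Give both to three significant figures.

Unloaded: 5.04 V; loaded: 4.70 V

Open-circuit: V = 8.30 × 13.3/(8.59 + 13.3) = 5.04 V.
With the load, R2 becomes R2‖R_L = 11.21 kΩ, so V = 8.30 × 11.21/19.80 = 4.70 V.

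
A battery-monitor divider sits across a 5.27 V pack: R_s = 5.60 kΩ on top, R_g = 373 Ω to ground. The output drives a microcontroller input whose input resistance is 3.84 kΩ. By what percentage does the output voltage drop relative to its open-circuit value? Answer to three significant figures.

Unloaded V = 5.27 × 373/5973 = 0.32910 V.
Loaded: R_g‖R_L = 340.0 Ω, giving V = 5.27 × 340.0/5940 = 0.30163 V.
Drop = (0.32910 − 0.30163) / 0.32910 = 8.35 %.

8.35 %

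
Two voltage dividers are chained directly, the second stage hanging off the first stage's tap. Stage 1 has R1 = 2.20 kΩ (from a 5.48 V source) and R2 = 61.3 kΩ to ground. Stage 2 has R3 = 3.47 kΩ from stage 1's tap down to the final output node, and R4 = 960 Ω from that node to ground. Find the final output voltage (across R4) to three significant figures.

V_out ≈ 0.775 V

Stage 2 presents R3+R4 = 4430 Ω as a load on stage 1's tap.
Stage 1's lower leg becomes R2‖(R3+R4) = 4131 Ω, so V_mid = 5.48 × 4131/6331 = 3.576 V.
Stage 2 is itself unloaded: V_out = V_mid × R4/(R3+R4) = 3.576 × 960/4430 = 0.775 V.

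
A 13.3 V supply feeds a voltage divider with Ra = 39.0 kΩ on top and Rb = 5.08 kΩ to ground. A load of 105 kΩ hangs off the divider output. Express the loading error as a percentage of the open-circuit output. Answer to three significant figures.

The divider's output (Thévenin) resistance is Ra‖Rb = 4.495 kΩ.
Fractional drop under load = R_th/(R_th + R_L) = 4.495 / (4.495 + 105) = 0.04105.
So the output falls by 4.10 %.

4.10 %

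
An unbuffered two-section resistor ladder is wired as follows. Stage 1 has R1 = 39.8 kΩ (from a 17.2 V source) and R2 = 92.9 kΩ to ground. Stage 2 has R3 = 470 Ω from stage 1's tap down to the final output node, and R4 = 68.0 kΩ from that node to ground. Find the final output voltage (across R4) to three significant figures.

Stage 2 presents R3+R4 = 68470 Ω as a load on stage 1's tap.
Stage 1's lower leg becomes R2‖(R3+R4) = 39420 Ω, so V_mid = 17.2 × 39420/79220 = 8.559 V.
Stage 2 is itself unloaded: V_out = V_mid × R4/(R3+R4) = 8.559 × 68000/68470 = 8.50 V.

V_out ≈ 8.50 V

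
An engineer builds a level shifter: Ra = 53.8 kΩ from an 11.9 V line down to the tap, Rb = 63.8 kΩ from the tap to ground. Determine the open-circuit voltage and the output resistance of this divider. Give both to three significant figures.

V_th = 6.46 V, R_th = 29.2 kΩ

V_th is the open-circuit tap voltage: 11.9 × 63.8/(53.8 + 63.8) = 6.46 V.
With the supply zeroed, Ra and Rb appear in parallel from the tap: R_th = Ra‖Rb = (53.8 × 63.8)/117.6 = 29.2 kΩ.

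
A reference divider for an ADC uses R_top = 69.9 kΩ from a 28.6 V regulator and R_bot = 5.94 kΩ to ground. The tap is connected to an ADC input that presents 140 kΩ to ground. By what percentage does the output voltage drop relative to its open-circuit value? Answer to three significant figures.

3.76 %

The divider's output (Thévenin) resistance is R_top‖R_bot = 5.475 kΩ.
Fractional drop under load = R_th/(R_th + R_L) = 5.475 / (5.475 + 140) = 0.03763.
So the output falls by 3.76 %.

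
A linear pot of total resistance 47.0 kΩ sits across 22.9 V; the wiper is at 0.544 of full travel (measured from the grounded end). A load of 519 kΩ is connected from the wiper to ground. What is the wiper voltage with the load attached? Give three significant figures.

V ≈ 12.2 V

The wiper splits the pot into (1−α)R = 21.43 kΩ above and αR = 25.57 kΩ below.
Lower section ‖ load = 24.37 kΩ.
V_wiper = 22.9 × 24.37/(21.43 + 24.37) = 12.2 V.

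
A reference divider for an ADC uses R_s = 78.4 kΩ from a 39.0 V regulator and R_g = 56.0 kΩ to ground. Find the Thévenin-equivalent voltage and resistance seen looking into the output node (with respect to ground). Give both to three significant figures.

V_th = 16.2 V, R_th = 32.7 kΩ

V_th is the open-circuit tap voltage: 39.0 × 56.0/(78.4 + 56.0) = 16.2 V.
With the supply zeroed, R_s and R_g appear in parallel from the tap: R_th = R_s‖R_g = (78.4 × 56.0)/134.4 = 32.7 kΩ.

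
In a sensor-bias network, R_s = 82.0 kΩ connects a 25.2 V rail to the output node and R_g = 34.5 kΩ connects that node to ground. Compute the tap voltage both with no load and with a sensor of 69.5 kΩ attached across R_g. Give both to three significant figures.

Open-circuit: V = 25.2 × 34.5/(82.0 + 34.5) = 7.46 V.
With the load, R_g becomes R_g‖R_L = 23.06 kΩ, so V = 25.2 × 23.06/105.1 = 5.53 V.

Unloaded: 7.46 V; loaded: 5.53 V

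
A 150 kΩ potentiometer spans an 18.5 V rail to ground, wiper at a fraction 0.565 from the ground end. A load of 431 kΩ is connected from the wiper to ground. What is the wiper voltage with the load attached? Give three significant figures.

V ≈ 9.63 V

The wiper splits the pot into (1−α)R = 65.25 kΩ above and αR = 84.75 kΩ below.
Lower section ‖ load = 70.82 kΩ.
V_wiper = 18.5 × 70.82/(65.25 + 70.82) = 9.63 V.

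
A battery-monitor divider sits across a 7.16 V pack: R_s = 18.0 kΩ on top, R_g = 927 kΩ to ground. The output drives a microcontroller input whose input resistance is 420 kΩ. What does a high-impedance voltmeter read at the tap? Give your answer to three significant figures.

The load sits in parallel with R_g: R_g‖R_L = (927 × 420) / (927 + 420) = 289.0 kΩ.
V_out = 7.16 × 289.0 / (18.0 + 289.0) = 7.16 × 289.0/307.0 = 6.74 V.

V_out ≈ 6.74 V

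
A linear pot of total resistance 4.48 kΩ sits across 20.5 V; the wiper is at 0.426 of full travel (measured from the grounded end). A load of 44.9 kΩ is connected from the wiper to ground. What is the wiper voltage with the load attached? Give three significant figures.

V ≈ 8.53 V

The wiper splits the pot into (1−α)R = 2.572 kΩ above and αR = 1.908 kΩ below.
Lower section ‖ load = 1.831 kΩ.
V_wiper = 20.5 × 1.831/(2.572 + 1.831) = 8.53 V.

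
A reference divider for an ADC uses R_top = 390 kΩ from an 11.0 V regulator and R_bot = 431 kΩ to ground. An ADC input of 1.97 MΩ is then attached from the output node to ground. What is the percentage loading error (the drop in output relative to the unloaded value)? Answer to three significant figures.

9.41 %

Unloaded V = 11.0 × 431/821.0 = 5.7747 V.
Loaded: R_bot‖R_L = 353.6 kΩ, giving V = 11.0 × 353.6/743.6 = 5.2310 V.
Drop = (5.7747 − 5.2310) / 5.7747 = 9.41 %.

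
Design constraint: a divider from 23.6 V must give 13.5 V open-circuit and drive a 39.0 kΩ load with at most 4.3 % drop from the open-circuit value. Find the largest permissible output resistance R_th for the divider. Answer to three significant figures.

Loading drop = R_th/(R_th + R_L) ≤ 0.0430, so R_th ≤ R_L · ε/(1−ε) = 39.0 kΩ × 0.0430/0.9570 = 1.75 kΩ.
(Any R1, R2 with R2/(R1+R2) = 0.572 and R1‖R2 ≤ 1.75 kΩ will meet the spec.)

R_th ≤ 1.75 kΩ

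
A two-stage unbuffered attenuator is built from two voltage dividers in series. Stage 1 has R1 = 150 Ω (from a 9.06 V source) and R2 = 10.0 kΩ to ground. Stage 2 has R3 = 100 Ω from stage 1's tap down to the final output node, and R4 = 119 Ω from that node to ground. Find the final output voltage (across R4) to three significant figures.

V_out ≈ 2.90 V

Stage 2 presents R3+R4 = 219.0 Ω as a load on stage 1's tap.
Stage 1's lower leg becomes R2‖(R3+R4) = 214.3 Ω, so V_mid = 9.06 × 214.3/364.3 = 5.330 V.
Stage 2 is itself unloaded: V_out = V_mid × R4/(R3+R4) = 5.330 × 119/219.0 = 2.90 V.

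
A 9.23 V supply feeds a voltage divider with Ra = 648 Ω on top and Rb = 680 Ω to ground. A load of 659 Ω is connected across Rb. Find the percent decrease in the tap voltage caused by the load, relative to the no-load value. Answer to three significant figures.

33.5 %

Unloaded V = 9.23 × 680/1328 = 4.726 V.
Loaded: Rb‖R_L = 334.7 Ω, giving V = 9.23 × 334.7/982.7 = 3.143 V.
Drop = (4.726 − 3.143) / 4.726 = 33.5 %.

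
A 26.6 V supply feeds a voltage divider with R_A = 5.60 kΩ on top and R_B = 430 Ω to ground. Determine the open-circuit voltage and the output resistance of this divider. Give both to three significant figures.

V_th is the open-circuit tap voltage: 26.6 × 430/(5600 + 430) = 1.90 V.
With the supply zeroed, R_A and R_B appear in parallel from the tap: R_th = R_A‖R_B = (5600 × 430)/6030 = 399 Ω.

V_th = 1.90 V, R_th = 399 Ω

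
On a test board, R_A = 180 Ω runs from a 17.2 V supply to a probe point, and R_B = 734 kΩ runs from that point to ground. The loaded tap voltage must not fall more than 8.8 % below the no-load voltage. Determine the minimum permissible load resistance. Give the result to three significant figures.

Output resistance R_th = R_A‖R_B = (180 × 734000)/734200 = 180.0 Ω.
The fractional drop is R_th/(R_th + R_L); requiring this ≤ 0.0880 gives R_L ≥ R_th(1/0.0880 − 1) = 180.0 × 10.36 = 1.86 kΩ.

R_L(min) ≈ 1.86 kΩ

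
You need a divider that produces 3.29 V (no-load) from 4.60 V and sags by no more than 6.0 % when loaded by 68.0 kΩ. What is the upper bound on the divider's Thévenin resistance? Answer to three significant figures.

Loading drop = R_th/(R_th + R_L) ≤ 0.0600, so R_th ≤ R_L · ε/(1−ε) = 68.0 kΩ × 0.0600/0.9400 = 4.34 kΩ.
(Any R1, R2 with R2/(R1+R2) = 0.715 and R1‖R2 ≤ 4.34 kΩ will meet the spec.)

R_th ≤ 4.34 kΩ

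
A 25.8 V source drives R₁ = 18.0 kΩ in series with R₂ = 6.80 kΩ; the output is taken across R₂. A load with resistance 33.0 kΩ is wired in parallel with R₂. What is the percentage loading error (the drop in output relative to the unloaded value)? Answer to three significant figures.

13.0 %

Unloaded V = 25.8 × 6.80/24.80 = 7.0742 V.
Loaded: R₂‖R_L = 5.638 kΩ, giving V = 25.8 × 5.638/23.64 = 6.1538 V.
Drop = (7.0742 − 6.1538) / 7.0742 = 13.0 %.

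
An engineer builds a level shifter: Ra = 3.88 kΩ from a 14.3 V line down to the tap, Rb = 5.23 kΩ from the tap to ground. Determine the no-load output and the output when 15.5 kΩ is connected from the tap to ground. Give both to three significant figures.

Open-circuit: V = 14.3 × 5.23/(3.88 + 5.23) = 8.21 V.
With the load, Rb becomes Rb‖R_L = 3.911 kΩ, so V = 14.3 × 3.911/7.791 = 7.18 V.

Unloaded: 8.21 V; loaded: 7.18 V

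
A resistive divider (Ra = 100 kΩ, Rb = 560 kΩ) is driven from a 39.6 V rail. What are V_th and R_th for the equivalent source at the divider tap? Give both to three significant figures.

V_th = 33.6 V, R_th = 84.8 kΩ

V_th is the open-circuit tap voltage: 39.6 × 560/(100 + 560) = 33.6 V.
With the supply zeroed, Ra and Rb appear in parallel from the tap: R_th = Ra‖Rb = (100 × 560)/660.0 = 84.8 kΩ.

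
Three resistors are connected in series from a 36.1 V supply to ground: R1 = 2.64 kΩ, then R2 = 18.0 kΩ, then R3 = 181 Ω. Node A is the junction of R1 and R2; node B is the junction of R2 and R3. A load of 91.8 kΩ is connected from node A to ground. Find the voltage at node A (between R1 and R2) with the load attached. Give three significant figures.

Below node A the series string R2+R3 = 18180 Ω sits in parallel with the 91800 Ω load: 15180 Ω.
V_A = 36.1 × 15180/(2640 + 15180) = 30.8 V.

V ≈ 30.8 V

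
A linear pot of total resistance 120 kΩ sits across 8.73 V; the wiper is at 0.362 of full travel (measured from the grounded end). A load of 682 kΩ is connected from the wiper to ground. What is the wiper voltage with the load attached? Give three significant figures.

The wiper splits the pot into (1−α)R = 76.56 kΩ above and αR = 43.44 kΩ below.
Lower section ‖ load = 40.84 kΩ.
V_wiper = 8.73 × 40.84/(76.56 + 40.84) = 3.04 V.

V ≈ 3.04 V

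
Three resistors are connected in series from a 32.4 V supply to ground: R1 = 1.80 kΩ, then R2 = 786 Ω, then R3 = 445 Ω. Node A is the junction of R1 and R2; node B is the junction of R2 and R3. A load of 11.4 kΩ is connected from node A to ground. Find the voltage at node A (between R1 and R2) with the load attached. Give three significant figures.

Below node A the series string R2+R3 = 1231 Ω sits in parallel with the 11400 Ω load: 1111 Ω.
V_A = 32.4 × 1111/(1800 + 1111) = 12.4 V.

V ≈ 12.4 V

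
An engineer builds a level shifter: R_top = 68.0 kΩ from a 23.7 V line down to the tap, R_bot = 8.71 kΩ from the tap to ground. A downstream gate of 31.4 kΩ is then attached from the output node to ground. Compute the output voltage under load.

The load sits in parallel with R_bot: R_bot‖R_L = (8.71 × 31.4) / (8.71 + 31.4) = 6.819 kΩ.
V_out = 23.7 × 6.819 / (68.0 + 6.819) = 23.7 × 6.819/74.82 = 2.16 V.
(Unloaded it would have been 2.69 V.)

V_out ≈ 2.16 V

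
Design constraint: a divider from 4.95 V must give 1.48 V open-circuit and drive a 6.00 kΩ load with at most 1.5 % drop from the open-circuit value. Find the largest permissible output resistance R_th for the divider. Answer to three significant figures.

Loading drop = R_th/(R_th + R_L) ≤ 0.0150, so R_th ≤ R_L · ε/(1−ε) = 6.00 kΩ × 0.0150/0.9850 = 91.4 Ω.

R_th ≤ 91.4 Ω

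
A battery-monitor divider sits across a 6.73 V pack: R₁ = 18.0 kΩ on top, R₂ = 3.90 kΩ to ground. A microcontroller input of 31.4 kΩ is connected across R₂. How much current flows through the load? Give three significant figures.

R₂‖R_L = 3.469 kΩ; V_out = 6.73 × 3.469/21.47 = 1.087 V.
I_L = V_out / R_L = 1.087 / 31.4 kΩ = 0.0346 mA.

I_L ≈ 0.0346 mA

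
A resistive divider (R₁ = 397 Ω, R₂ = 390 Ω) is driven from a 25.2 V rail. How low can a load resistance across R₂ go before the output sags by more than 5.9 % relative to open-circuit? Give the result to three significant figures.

R_L(min) ≈ 3.14 kΩ

Output resistance R_th = R₁‖R₂ = (397 × 390)/787.0 = 196.7 Ω.
The fractional drop is R_th/(R_th + R_L); requiring this ≤ 0.0590 gives R_L ≥ R_th(1/0.0590 − 1) = 196.7 × 15.95 = 3.14 kΩ.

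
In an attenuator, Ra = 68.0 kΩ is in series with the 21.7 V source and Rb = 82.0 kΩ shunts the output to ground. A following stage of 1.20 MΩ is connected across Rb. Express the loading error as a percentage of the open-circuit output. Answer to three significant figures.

The divider's output (Thévenin) resistance is Ra‖Rb = 37.17 kΩ.
Fractional drop under load = R_th/(R_th + R_L) = 37.17 / (37.17 + 1200) = 0.03005.
So the output falls by 3.00 %.

3.00 %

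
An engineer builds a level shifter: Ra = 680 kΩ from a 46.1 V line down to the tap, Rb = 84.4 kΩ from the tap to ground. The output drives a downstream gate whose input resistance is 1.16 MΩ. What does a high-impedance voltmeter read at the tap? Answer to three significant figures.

V_out ≈ 4.78 V

The load sits in parallel with Rb: Rb‖R_L = (84.4 × 1160) / (84.4 + 1160) = 78.68 kΩ.
V_out = 46.1 × 78.68 / (680 + 78.68) = 46.1 × 78.68/758.7 = 4.78 V.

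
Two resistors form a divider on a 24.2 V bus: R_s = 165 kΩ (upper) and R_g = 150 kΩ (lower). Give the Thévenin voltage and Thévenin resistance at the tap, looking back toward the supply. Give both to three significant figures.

V_th is the open-circuit tap voltage: 24.2 × 150/(165 + 150) = 11.5 V.
With the supply zeroed, R_s and R_g appear in parallel from the tap: R_th = R_s‖R_g = (165 × 150)/315.0 = 78.6 kΩ.

V_th = 11.5 V, R_th = 78.6 kΩ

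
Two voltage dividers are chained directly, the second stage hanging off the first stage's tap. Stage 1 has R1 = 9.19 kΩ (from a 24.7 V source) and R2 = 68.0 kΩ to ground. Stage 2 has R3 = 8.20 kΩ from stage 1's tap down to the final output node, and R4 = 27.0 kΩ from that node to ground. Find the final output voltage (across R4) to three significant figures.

Stage 2 presents R3+R4 = 35.20 kΩ as a load on stage 1's tap.
Stage 1's lower leg becomes R2‖(R3+R4) = 23.19 kΩ, so V_mid = 24.7 × 23.19/32.38 = 17.69 V.
Stage 2 is itself unloaded: V_out = V_mid × R4/(R3+R4) = 17.69 × 27.0/35.20 = 13.6 V.

V_out ≈ 13.6 V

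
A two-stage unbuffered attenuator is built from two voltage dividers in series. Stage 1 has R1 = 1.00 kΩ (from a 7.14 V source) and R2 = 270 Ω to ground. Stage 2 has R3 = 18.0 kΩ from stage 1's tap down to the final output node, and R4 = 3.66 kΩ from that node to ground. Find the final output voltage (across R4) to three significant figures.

V_out ≈ 0.254 V

Stage 2 presents R3+R4 = 21660 Ω as a load on stage 1's tap.
Stage 1's lower leg becomes R2‖(R3+R4) = 266.7 Ω, so V_mid = 7.14 × 266.7/1267 = 1.503 V.
Stage 2 is itself unloaded: V_out = V_mid × R4/(R3+R4) = 1.503 × 3660/21660 = 0.254 V.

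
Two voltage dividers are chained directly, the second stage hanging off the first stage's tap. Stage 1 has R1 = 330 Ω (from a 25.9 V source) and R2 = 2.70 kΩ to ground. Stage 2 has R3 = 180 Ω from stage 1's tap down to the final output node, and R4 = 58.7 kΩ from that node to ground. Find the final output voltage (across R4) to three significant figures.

Stage 2 presents R3+R4 = 58880 Ω as a load on stage 1's tap.
Stage 1's lower leg becomes R2‖(R3+R4) = 2582 Ω, so V_mid = 25.9 × 2582/2912 = 22.96 V.
Stage 2 is itself unloaded: V_out = V_mid × R4/(R3+R4) = 22.96 × 58700/58880 = 22.9 V.

V_out ≈ 22.9 V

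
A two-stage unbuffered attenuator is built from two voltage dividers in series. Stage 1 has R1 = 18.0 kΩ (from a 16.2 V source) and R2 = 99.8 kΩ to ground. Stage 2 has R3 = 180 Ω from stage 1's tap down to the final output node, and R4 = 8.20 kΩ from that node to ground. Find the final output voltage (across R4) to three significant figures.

V_out ≈ 4.76 V

Stage 2 presents R3+R4 = 8380 Ω as a load on stage 1's tap.
Stage 1's lower leg becomes R2‖(R3+R4) = 7731 Ω, so V_mid = 16.2 × 7731/25730 = 4.867 V.
Stage 2 is itself unloaded: V_out = V_mid × R4/(R3+R4) = 4.867 × 8200/8380 = 4.76 V.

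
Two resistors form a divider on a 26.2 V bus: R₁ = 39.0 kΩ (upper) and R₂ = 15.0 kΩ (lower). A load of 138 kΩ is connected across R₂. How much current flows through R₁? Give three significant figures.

R₂‖R_L = 13.53 kΩ, so the source sees R₁ + R₂‖R_L = 52.53 kΩ.
I = 26.2 V / 52.53 kΩ = 0.499 mA.

I ≈ 0.499 mA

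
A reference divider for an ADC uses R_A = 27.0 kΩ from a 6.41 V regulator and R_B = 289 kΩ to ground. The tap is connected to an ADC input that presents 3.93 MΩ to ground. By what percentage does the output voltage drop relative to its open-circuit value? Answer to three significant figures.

0.624 %

The divider's output (Thévenin) resistance is R_A‖R_B = 24.69 kΩ.
Fractional drop under load = R_th/(R_th + R_L) = 24.69 / (24.69 + 3930) = 0.006244.
So the output falls by 0.624 %.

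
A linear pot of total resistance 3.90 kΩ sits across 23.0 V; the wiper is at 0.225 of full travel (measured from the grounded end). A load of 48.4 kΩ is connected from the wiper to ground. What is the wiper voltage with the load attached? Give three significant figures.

V ≈ 5.10 V

The wiper splits the pot into (1−α)R = 3022 Ω above and αR = 877.5 Ω below.
Lower section ‖ load = 861.9 Ω.
V_wiper = 23.0 × 861.9/(3022 + 861.9) = 5.10 V.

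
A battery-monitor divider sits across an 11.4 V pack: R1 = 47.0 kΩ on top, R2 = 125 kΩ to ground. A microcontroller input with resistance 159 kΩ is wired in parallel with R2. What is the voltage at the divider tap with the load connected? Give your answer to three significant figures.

V_out ≈ 6.82 V

The load sits in parallel with R2: R2‖R_L = (125 × 159) / (125 + 159) = 69.98 kΩ.
V_out = 11.4 × 69.98 / (47.0 + 69.98) = 11.4 × 69.98/117.0 = 6.82 V.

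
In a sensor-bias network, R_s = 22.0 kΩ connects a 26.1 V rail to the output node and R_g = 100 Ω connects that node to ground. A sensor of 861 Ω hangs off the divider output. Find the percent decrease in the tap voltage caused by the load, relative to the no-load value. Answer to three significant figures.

10.4 %

Unloaded V = 26.1 × 100/22100 = 0.11810 V.
Loaded: R_g‖R_L = 89.59 Ω, giving V = 26.1 × 89.59/22090 = 0.10586 V.
Drop = (0.11810 − 0.10586) / 0.11810 = 10.4 %.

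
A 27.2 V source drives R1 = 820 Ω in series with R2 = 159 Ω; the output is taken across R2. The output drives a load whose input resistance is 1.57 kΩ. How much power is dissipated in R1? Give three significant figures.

Total resistance from the source is R1 + (R2‖R_L) = 964.4 Ω, so I = 27.2/964.4 Ω = 28.20 mA.
P = I²·R1 = (28.20 mA)² × 820 Ω = 652 mW.

P ≈ 652 mW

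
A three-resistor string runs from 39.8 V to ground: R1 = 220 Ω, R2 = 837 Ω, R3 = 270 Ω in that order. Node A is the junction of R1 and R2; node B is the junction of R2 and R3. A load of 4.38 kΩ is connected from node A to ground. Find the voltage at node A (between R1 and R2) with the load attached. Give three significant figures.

Below node A the series string R2+R3 = 1107 Ω sits in parallel with the 4380 Ω load: 883.7 Ω.
V_A = 39.8 × 883.7/(220 + 883.7) = 31.9 V.

V ≈ 31.9 V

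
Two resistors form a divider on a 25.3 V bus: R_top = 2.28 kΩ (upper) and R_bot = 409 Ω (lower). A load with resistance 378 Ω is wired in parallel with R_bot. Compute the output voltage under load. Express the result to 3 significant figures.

The load sits in parallel with R_bot: R_bot‖R_L = (409 × 378) / (409 + 378) = 196.4 Ω.
V_out = 25.3 × 196.4 / (2280 + 196.4) = 25.3 × 196.4/2476 = 2.01 V.

V_out ≈ 2.01 V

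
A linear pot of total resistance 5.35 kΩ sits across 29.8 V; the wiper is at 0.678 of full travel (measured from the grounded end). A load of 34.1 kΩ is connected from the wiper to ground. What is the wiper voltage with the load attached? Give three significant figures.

V ≈ 19.5 V

The wiper splits the pot into (1−α)R = 1.723 kΩ above and αR = 3.627 kΩ below.
Lower section ‖ load = 3.279 kΩ.
V_wiper = 29.8 × 3.279/(1.723 + 3.279) = 19.5 V.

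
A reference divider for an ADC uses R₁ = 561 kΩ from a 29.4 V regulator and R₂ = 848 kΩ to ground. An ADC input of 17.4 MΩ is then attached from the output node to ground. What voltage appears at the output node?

V_out ≈ 17.4 V

The load sits in parallel with R₂: R₂‖R_L = (848 × 17400) / (848 + 17400) = 808.6 kΩ.
V_out = 29.4 × 808.6 / (561 + 808.6) = 29.4 × 808.6/1370 = 17.4 V.
(Unloaded it would have been 17.7 V.)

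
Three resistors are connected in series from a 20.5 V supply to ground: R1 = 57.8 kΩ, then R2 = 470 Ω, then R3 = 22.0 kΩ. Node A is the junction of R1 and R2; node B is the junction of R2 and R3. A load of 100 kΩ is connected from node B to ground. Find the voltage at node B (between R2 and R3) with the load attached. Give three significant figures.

V ≈ 4.84 V

At node B, R3 is in parallel with the load: R3‖R_L = 18030 Ω.
Below node A the resistance is R2 + (R3‖R_L) = 18500 Ω, so V_A = 20.5 × 18500/76300 = 4.971 V.
Then V_B = V_A × (R3‖R_L)/(R2 + R3‖R_L) = 4.971 × 18030/18500 = 4.84 V.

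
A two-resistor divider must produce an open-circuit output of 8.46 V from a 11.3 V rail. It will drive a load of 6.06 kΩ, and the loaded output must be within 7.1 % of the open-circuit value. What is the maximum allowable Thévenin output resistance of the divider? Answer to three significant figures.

R_th ≤ 463 Ω

Loading drop = R_th/(R_th + R_L) ≤ 0.0710, so R_th ≤ R_L · ε/(1−ε) = 6.06 kΩ × 0.0710/0.9290 = 463 Ω.
(Any R1, R2 with R2/(R1+R2) = 0.749 and R1‖R2 ≤ 463 Ω will meet the spec.)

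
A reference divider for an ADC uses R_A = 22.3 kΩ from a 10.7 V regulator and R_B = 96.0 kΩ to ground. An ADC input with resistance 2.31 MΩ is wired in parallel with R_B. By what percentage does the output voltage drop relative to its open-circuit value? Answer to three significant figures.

0.777 %

The divider's output (Thévenin) resistance is R_A‖R_B = 18.10 kΩ.
Fractional drop under load = R_th/(R_th + R_L) = 18.10 / (18.10 + 2310) = 0.007773.
So the output falls by 0.777 %.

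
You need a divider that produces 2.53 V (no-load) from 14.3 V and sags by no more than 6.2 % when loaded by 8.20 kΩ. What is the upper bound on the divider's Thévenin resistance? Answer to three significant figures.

R_th ≤ 542 Ω

Loading drop = R_th/(R_th + R_L) ≤ 0.0620, so R_th ≤ R_L · ε/(1−ε) = 8.20 kΩ × 0.0620/0.9380 = 542 Ω.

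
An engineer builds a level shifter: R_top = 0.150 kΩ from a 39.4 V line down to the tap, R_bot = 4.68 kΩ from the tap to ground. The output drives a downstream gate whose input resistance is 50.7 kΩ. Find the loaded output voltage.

V_out ≈ 38.1 V

The load sits in parallel with R_bot: R_bot‖R_L = (4680 × 50700) / (4680 + 50700) = 4285 Ω.
V_out = 39.4 × 4285 / (150 + 4285) = 39.4 × 4285/4435 = 38.1 V.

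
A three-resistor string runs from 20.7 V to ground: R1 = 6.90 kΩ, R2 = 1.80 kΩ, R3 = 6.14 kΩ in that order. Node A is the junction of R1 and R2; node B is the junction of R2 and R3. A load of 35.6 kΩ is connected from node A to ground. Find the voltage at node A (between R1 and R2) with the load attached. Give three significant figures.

V ≈ 10.0 V

Below node A the series string R2+R3 = 7.940 kΩ sits in parallel with the 35.6 kΩ load: 6.492 kΩ.
V_A = 20.7 × 6.492/(6.90 + 6.492) = 10.0 V.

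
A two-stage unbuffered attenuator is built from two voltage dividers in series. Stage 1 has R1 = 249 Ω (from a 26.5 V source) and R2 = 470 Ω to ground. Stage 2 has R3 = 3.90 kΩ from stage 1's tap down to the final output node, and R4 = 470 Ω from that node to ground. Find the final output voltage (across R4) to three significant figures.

Stage 2 presents R3+R4 = 4370 Ω as a load on stage 1's tap.
Stage 1's lower leg becomes R2‖(R3+R4) = 424.4 Ω, so V_mid = 26.5 × 424.4/673.4 = 16.70 V.
Stage 2 is itself unloaded: V_out = V_mid × R4/(R3+R4) = 16.70 × 470/4370 = 1.80 V.

V_out ≈ 1.80 V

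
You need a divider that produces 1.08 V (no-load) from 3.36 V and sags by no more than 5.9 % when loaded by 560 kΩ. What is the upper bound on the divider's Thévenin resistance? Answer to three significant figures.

R_th ≤ 35.1 kΩ

Loading drop = R_th/(R_th + R_L) ≤ 0.0590, so R_th ≤ R_L · ε/(1−ε) = 560 kΩ × 0.0590/0.9410 = 35.1 kΩ.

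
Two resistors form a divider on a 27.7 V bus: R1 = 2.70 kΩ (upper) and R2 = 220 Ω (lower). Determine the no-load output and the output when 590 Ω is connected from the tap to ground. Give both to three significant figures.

Open-circuit: V = 27.7 × 220/(2700 + 220) = 2.09 V.
With the load, R2 becomes R2‖R_L = 160.2 Ω, so V = 27.7 × 160.2/2860 = 1.55 V.

Unloaded: 2.09 V; loaded: 1.55 V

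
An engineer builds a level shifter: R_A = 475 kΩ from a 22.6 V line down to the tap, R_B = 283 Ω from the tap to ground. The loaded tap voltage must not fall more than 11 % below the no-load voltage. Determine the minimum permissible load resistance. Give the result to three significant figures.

R_L(min) ≈ 2.29 kΩ

Output resistance R_th = R_A‖R_B = (475000 × 283)/475300 = 282.8 Ω.
The fractional drop is R_th/(R_th + R_L); requiring this ≤ 0.110 gives R_L ≥ R_th(1/0.110 − 1) = 282.8 × 8.091 = 2.29 kΩ.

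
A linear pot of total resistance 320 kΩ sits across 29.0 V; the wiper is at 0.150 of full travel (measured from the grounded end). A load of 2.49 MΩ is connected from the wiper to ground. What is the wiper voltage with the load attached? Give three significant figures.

V ≈ 4.28 V

The wiper splits the pot into (1−α)R = 272.0 kΩ above and αR = 48.00 kΩ below.
Lower section ‖ load = 47.09 kΩ.
V_wiper = 29.0 × 47.09/(272.0 + 47.09) = 4.28 V.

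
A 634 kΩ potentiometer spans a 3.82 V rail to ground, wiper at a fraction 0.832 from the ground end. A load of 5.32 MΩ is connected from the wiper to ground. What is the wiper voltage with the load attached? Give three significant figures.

The wiper splits the pot into (1−α)R = 106.5 kΩ above and αR = 527.5 kΩ below.
Lower section ‖ load = 479.9 kΩ.
V_wiper = 3.82 × 479.9/(106.5 + 479.9) = 3.13 V.

V ≈ 3.13 V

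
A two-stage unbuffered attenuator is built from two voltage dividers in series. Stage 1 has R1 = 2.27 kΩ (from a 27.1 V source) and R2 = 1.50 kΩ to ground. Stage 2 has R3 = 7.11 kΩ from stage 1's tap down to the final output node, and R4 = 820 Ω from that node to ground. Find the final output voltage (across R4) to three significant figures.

V_out ≈ 1.00 V

Stage 2 presents R3+R4 = 7930 Ω as a load on stage 1's tap.
Stage 1's lower leg becomes R2‖(R3+R4) = 1261 Ω, so V_mid = 27.1 × 1261/3531 = 9.680 V.
Stage 2 is itself unloaded: V_out = V_mid × R4/(R3+R4) = 9.680 × 820/7930 = 1.00 V.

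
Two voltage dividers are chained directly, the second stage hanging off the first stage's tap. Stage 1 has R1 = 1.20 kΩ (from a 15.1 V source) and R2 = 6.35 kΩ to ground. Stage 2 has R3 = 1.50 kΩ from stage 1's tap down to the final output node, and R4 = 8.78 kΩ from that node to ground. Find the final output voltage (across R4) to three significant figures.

V_out ≈ 9.88 V

Stage 2 presents R3+R4 = 10.28 kΩ as a load on stage 1's tap.
Stage 1's lower leg becomes R2‖(R3+R4) = 3.925 kΩ, so V_mid = 15.1 × 3.925/5.125 = 11.56 V.
Stage 2 is itself unloaded: V_out = V_mid × R4/(R3+R4) = 11.56 × 8.78/10.28 = 9.88 V.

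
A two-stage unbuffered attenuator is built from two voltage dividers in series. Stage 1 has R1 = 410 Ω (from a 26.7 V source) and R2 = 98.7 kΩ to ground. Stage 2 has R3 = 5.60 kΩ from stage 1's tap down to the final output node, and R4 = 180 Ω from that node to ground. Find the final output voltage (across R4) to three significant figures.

Stage 2 presents R3+R4 = 5780 Ω as a load on stage 1's tap.
Stage 1's lower leg becomes R2‖(R3+R4) = 5460 Ω, so V_mid = 26.7 × 5460/5870 = 24.84 V.
Stage 2 is itself unloaded: V_out = V_mid × R4/(R3+R4) = 24.84 × 180/5780 = 0.773 V.

V_out ≈ 0.773 V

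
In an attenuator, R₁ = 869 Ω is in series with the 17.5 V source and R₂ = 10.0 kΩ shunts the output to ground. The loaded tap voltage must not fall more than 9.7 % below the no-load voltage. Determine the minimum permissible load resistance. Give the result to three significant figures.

R_L(min) ≈ 7.44 kΩ

Output resistance R_th = R₁‖R₂ = (869 × 10000)/10870 = 799.5 Ω.
The fractional drop is R_th/(R_th + R_L); requiring this ≤ 0.0970 gives R_L ≥ R_th(1/0.0970 − 1) = 799.5 × 9.309 = 7.44 kΩ.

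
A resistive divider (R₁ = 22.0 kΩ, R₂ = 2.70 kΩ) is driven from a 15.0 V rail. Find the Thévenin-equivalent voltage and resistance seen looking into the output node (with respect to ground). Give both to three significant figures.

V_th is the open-circuit tap voltage: 15.0 × 2.70/(22.0 + 2.70) = 1.64 V.
With the supply zeroed, R₁ and R₂ appear in parallel from the tap: R_th = R₁‖R₂ = (22.0 × 2.70)/24.70 = 2.40 kΩ.

V_th = 1.64 V, R_th = 2.40 kΩ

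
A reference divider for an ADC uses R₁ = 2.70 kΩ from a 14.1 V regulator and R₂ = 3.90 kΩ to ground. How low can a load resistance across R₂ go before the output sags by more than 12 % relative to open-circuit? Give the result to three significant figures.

Output resistance R_th = R₁‖R₂ = (2.70 × 3.90)/6.600 = 1.595 kΩ.
The fractional drop is R_th/(R_th + R_L); requiring this ≤ 0.120 gives R_L ≥ R_th(1/0.120 − 1) = 1.595 × 7.333 = 11.7 kΩ.

R_L(min) ≈ 11.7 kΩ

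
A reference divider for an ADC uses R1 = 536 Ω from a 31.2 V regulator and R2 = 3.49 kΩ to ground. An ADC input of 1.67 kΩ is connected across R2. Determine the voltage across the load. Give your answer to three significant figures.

V_out ≈ 21.2 V

The load sits in parallel with R2: R2‖R_L = (3490 × 1670) / (3490 + 1670) = 1130 Ω.
V_out = 31.2 × 1130 / (536 + 1130) = 31.2 × 1130/1666 = 21.2 V.
(Unloaded it would have been 27.0 V.)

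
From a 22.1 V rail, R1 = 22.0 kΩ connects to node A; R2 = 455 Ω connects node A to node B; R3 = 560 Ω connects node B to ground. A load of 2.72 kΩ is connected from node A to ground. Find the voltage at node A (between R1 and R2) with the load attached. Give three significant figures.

V ≈ 0.718 V

Below node A the series string R2+R3 = 1015 Ω sits in parallel with the 2720 Ω load: 739.2 Ω.
V_A = 22.1 × 739.2/(22000 + 739.2) = 0.718 V.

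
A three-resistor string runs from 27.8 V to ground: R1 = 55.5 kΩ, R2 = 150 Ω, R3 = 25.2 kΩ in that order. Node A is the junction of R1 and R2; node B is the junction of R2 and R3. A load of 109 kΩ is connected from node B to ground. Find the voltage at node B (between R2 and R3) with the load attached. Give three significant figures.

At node B, R3 is in parallel with the load: R3‖R_L = 20470 Ω.
Below node A the resistance is R2 + (R3‖R_L) = 20620 Ω, so V_A = 27.8 × 20620/76120 = 7.530 V.
Then V_B = V_A × (R3‖R_L)/(R2 + R3‖R_L) = 7.530 × 20470/20620 = 7.48 V.

V ≈ 7.48 V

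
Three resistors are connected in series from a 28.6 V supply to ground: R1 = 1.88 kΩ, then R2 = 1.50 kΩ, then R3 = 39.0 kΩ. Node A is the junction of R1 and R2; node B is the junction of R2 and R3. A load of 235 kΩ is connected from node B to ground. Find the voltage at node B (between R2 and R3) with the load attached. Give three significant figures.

At node B, R3 is in parallel with the load: R3‖R_L = 33.45 kΩ.
Below node A the resistance is R2 + (R3‖R_L) = 34.95 kΩ, so V_A = 28.6 × 34.95/36.83 = 27.14 V.
Then V_B = V_A × (R3‖R_L)/(R2 + R3‖R_L) = 27.14 × 33.45/34.95 = 26.0 V.

V ≈ 26.0 V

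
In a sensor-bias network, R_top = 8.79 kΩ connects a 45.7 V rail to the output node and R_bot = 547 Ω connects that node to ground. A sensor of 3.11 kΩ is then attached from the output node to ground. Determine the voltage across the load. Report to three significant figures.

The load sits in parallel with R_bot: R_bot‖R_L = (547 × 3110) / (547 + 3110) = 465.2 Ω.
V_out = 45.7 × 465.2 / (8790 + 465.2) = 45.7 × 465.2/9255 = 2.30 V.

V_out ≈ 2.30 V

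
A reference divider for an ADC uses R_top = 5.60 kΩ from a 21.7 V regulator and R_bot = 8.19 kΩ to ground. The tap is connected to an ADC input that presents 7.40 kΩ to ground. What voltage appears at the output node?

V_out ≈ 8.89 V

The load sits in parallel with R_bot: R_bot‖R_L = (8.19 × 7.40) / (8.19 + 7.40) = 3.887 kΩ.
V_out = 21.7 × 3.887 / (5.60 + 3.887) = 21.7 × 3.887/9.487 = 8.89 V.
(Unloaded it would have been 12.9 V.)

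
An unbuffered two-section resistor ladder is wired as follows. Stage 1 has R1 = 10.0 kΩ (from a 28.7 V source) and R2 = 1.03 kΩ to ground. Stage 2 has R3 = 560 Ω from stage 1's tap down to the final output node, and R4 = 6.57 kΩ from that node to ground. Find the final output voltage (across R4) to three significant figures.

Stage 2 presents R3+R4 = 7130 Ω as a load on stage 1's tap.
Stage 1's lower leg becomes R2‖(R3+R4) = 900.0 Ω, so V_mid = 28.7 × 900.0/10900 = 2.370 V.
Stage 2 is itself unloaded: V_out = V_mid × R4/(R3+R4) = 2.370 × 6570/7130 = 2.18 V.

V_out ≈ 2.18 V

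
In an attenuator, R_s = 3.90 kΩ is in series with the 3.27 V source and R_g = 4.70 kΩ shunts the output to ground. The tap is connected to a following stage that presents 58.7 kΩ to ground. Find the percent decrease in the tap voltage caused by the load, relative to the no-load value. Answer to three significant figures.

The divider's output (Thévenin) resistance is R_s‖R_g = 2.131 kΩ.
Fractional drop under load = R_th/(R_th + R_L) = 2.131 / (2.131 + 58.7) = 0.03504.
So the output falls by 3.50 %.

3.50 %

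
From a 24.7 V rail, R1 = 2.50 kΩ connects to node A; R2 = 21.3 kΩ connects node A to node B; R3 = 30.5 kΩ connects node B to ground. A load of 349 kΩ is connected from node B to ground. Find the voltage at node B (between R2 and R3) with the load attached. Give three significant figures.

V ≈ 13.4 V

At node B, R3 is in parallel with the load: R3‖R_L = 28.05 kΩ.
Below node A the resistance is R2 + (R3‖R_L) = 49.35 kΩ, so V_A = 24.7 × 49.35/51.85 = 23.51 V.
Then V_B = V_A × (R3‖R_L)/(R2 + R3‖R_L) = 23.51 × 28.05/49.35 = 13.4 V.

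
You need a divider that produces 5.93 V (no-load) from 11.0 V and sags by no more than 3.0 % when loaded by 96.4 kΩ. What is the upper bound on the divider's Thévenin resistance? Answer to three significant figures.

Loading drop = R_th/(R_th + R_L) ≤ 0.0300, so R_th ≤ R_L · ε/(1−ε) = 96.4 kΩ × 0.0300/0.9700 = 2.98 kΩ.
(Any R1, R2 with R2/(R1+R2) = 0.539 and R1‖R2 ≤ 2.98 kΩ will meet the spec.)

R_th ≤ 2.98 kΩ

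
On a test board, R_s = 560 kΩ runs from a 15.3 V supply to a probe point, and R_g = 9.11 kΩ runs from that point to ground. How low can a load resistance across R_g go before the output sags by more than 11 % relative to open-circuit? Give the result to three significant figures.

Output resistance R_th = R_s‖R_g = (560 × 9.11)/569.1 = 8.964 kΩ.
The fractional drop is R_th/(R_th + R_L); requiring this ≤ 0.110 gives R_L ≥ R_th(1/0.110 − 1) = 8.964 × 8.091 = 72.5 kΩ.

R_L(min) ≈ 72.5 kΩ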